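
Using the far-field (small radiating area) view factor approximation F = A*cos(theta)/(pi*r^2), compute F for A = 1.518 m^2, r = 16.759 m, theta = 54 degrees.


cos(54 deg) = 0.58779
pi*r^2 = 882.36
F = 1.518 * 0.58779 / 882.36 = 0.0010112

0.0010112


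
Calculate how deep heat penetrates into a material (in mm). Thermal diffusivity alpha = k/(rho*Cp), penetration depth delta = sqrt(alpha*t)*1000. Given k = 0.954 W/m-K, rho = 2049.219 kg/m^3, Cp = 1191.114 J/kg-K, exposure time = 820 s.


alpha = 0.954 / (2049.219 * 1191.114) = 3.9085e-07 m^2/s
alpha * t = 0.00032049
delta = sqrt(0.00032049) * 1000 = 17.902 mm

17.902 mm


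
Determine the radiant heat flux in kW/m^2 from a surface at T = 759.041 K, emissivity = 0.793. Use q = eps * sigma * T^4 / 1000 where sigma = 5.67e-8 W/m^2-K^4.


T^4 = 3.3194e+11
q = 0.793 * 5.67e-8 * 3.3194e+11 / 1000 = 14.925 kW/m^2

14.925 kW/m^2


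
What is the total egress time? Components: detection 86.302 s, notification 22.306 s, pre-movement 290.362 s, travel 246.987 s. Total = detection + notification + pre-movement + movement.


Total = 86.302 + 22.306 + 290.362 + 246.987 = 645.957 s

645.957 s


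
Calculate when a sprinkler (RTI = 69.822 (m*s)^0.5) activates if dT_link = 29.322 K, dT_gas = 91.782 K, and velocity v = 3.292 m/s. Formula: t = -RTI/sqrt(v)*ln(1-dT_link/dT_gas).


dT_link/dT_gas = 0.31947
ln(1 - 0.31947) = -0.38489
t = -69.822 / sqrt(3.292) * -0.38489 = 14.811 s

14.811 s


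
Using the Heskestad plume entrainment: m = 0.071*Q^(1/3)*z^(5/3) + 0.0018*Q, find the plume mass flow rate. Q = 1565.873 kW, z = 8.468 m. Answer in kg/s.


Q^(1/3) = 11.612
z^(5/3) = 35.180
First term = 0.071 * 11.612 * 35.180 = 29.005
Second term = 0.0018 * 1565.873 = 2.8186
m = 31.824 kg/s

31.824 kg/s


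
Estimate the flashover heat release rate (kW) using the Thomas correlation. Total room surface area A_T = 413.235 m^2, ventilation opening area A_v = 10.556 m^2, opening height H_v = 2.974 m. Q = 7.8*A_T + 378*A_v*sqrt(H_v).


7.8*A_T = 3223.233
sqrt(H_v) = 1.7245
378*A_v*sqrt(H_v) = 6881.2
Q = 3223.233 + 6881.2 = 10104 kW

10104 kW


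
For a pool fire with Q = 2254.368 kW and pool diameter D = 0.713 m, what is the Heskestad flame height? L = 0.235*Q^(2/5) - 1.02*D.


Q^(2/5) = 21.939
0.235 * Q^(2/5) = 5.1556
1.02 * D = 0.72726
L = 4.4283 m

4.4283 m


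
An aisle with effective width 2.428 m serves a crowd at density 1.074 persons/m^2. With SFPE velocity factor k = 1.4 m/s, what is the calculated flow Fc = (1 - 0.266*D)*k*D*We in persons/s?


1 - 0.266*D = 1 - 0.266*1.074 = 0.71432
Fs = 0.71432 * 1.4 * 1.074 = 1.0740 persons/(s*m)
Fc = 1.0740 * 2.428 = 2.6078 persons/s

2.6078 persons/s


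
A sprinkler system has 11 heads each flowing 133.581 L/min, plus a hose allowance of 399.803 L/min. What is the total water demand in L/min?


Sprinkler demand = 11 * 133.581 = 1469.391 L/min
Total = 1469.391 + 399.803 = 1869.194 L/min

1869.194 L/min


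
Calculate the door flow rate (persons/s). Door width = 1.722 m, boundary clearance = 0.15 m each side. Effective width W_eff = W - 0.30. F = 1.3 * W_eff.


W_eff = 1.722 - 0.30 = 1.422 m
F = 1.3 * 1.422 = 1.8486 persons/s

1.8486 persons/s


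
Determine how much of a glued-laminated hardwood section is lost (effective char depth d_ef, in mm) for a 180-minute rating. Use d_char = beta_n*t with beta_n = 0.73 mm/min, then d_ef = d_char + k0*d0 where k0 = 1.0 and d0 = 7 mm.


d_char = 0.73 * 180 = 131.4 mm
d_ef = 131.4 + 1.0*7 = 138.4 mm

138.4 mm


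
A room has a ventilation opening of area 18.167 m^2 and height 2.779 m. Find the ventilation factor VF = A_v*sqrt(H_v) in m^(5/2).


sqrt(H_v) = 1.6670
VF = 18.167 * 1.6670 = 30.285 m^(5/2)

30.285 m^(5/2)


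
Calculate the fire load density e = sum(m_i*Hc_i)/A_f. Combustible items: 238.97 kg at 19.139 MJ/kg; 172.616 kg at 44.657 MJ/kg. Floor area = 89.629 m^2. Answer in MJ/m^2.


Total energy = 238.97*19.139 + 172.616*44.657
= 4573.647 + 7708.513
= 12282.16 MJ
e = 12282.16 / 89.629 = 137.03 MJ/m^2

137.03 MJ/m^2


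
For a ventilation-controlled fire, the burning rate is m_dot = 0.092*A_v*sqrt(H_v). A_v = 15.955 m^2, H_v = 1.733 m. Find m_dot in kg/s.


sqrt(H_v) = 1.3164
m_dot = 0.092 * 15.955 * 1.3164 = 1.9323 kg/s

1.9323 kg/s


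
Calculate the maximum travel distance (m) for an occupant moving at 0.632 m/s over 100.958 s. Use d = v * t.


d = 0.632 * 100.958 = 63.805 m

63.805 m


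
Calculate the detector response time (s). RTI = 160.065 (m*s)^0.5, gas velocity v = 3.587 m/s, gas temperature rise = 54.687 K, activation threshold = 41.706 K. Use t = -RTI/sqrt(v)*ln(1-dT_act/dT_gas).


dT_act/dT_gas = 0.76263
ln(1 - 0.76263) = -1.4381
t = -160.065 / sqrt(3.587) * -1.4381 = 121.54 s

121.54 s


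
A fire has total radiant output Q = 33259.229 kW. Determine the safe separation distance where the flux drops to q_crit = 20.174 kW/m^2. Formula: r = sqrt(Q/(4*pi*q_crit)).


4*pi*q_crit = 253.51
Q/(4*pi*q_crit) = 131.19
r = sqrt(131.19) = 11.454 m

11.454 m


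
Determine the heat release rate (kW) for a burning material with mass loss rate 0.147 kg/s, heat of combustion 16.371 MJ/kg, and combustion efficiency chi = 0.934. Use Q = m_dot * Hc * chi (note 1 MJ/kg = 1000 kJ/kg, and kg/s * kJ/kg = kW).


Hc = 16.371 MJ/kg = 16.371 * 1000 kJ/kg = 16371 kJ/kg
Q = 0.147 kg/s * 16371 kJ/kg * 0.934 = 2247.7 kW

2247.7 kW


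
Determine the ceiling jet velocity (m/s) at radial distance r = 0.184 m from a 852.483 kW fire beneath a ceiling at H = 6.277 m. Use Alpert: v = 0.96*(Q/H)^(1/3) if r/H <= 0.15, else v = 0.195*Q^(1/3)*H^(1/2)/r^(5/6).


r/H = 0.184 / 6.277 = 0.029313
r/H <= 0.15, so v = 0.96*(Q/H)^(1/3)
Q/H = 135.81
(Q/H)^(1/3) = 5.1402
v = 0.96 * 5.1402 = 4.9346 m/s

4.9346 m/s


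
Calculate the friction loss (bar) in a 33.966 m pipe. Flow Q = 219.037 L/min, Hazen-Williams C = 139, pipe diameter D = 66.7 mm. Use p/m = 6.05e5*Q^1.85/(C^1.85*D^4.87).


Q^1.85 = 21378
C^1.85 = 9216.7
D^4.87 = 7.6470e+08
p/m = 0.0018350 bar/m
p_total = 0.0018350 * 33.966 = 0.062329 bar

0.062329 bar


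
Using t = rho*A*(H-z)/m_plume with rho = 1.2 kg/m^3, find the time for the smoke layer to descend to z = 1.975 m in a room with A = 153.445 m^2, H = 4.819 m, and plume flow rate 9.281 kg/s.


H - z = 2.844 m
t = 1.2 * 153.445 * 2.844 / 9.281 = 56.425 s

56.425 s


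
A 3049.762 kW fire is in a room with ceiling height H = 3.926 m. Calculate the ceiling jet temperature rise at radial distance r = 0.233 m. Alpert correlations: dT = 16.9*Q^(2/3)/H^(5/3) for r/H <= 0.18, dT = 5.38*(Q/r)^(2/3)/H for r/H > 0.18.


r/H = 0.233 / 3.926 = 0.059348
r/H <= 0.18, so dT = 16.9*Q^(2/3)/H^(5/3)
Q^(2/3) = 210.30
H^(5/3) = 9.7705
dT = 16.9 * 210.30 / 9.7705 = 363.76 K

363.76 K


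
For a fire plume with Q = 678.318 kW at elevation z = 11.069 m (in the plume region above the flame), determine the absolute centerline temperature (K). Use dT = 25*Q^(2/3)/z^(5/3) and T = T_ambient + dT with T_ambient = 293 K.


Q^(2/3) = 77.201
z^(5/3) = 54.977
dT = 25 * 77.201 / 54.977 = 35.106 K
T = 293 + 35.106 = 328.11 K

328.11 K


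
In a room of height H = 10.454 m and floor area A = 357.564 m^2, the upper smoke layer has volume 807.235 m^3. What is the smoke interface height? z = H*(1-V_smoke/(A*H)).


V/(A*H) = 0.21596
1 - 0.21596 = 0.78404
z = 10.454 * 0.78404 = 8.1964 m

8.1964 m


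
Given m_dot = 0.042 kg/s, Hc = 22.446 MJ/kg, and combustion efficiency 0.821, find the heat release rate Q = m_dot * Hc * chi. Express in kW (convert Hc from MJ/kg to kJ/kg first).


Hc = 22.446 MJ/kg = 22.446 * 1000 kJ/kg = 22446 kJ/kg
Q = 0.042 kg/s * 22446 kJ/kg * 0.821 = 773.98 kW

773.98 kW


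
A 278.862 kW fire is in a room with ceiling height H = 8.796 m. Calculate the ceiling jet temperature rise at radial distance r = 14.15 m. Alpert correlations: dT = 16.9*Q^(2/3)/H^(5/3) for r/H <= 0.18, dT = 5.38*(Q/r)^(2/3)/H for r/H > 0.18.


r/H = 14.15 / 8.796 = 1.6087
r/H > 0.18, so dT = 5.38*(Q/r)^(2/3)/H
Q/r = 19.708
(Q/r)^(2/3) = 7.2961
dT = 5.38 * 7.2961 / 8.796 = 4.4626 K

4.4626 K


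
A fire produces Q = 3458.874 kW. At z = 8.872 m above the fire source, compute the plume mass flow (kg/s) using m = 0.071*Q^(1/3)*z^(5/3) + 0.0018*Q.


Q^(1/3) = 15.123
z^(5/3) = 38.022
First term = 0.071 * 15.123 * 38.022 = 40.826
Second term = 0.0018 * 3458.874 = 6.2260
m = 47.052 kg/s

47.052 kg/s


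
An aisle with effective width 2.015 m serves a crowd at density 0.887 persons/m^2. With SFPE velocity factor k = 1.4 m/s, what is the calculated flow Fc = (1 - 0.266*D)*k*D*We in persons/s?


1 - 0.266*D = 1 - 0.266*0.887 = 0.76406
Fs = 0.76406 * 1.4 * 0.887 = 0.94881 persons/(s*m)
Fc = 0.94881 * 2.015 = 1.9118 persons/s

1.9118 persons/s


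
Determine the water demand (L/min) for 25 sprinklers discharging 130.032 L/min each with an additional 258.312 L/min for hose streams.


Sprinkler demand = 25 * 130.032 = 3250.8 L/min
Total = 3250.8 + 258.312 = 3509.112 L/min

3509.112 L/min


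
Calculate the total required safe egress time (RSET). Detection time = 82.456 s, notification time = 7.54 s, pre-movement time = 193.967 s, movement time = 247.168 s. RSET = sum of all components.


Total = 82.456 + 7.54 + 193.967 + 247.168 = 531.131 s

531.131 s


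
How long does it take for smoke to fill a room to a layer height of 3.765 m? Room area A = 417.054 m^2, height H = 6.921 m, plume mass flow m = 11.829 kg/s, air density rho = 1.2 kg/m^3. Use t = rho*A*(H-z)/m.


H - z = 3.156 m
t = 1.2 * 417.054 * 3.156 / 11.829 = 133.52 s

133.52 s


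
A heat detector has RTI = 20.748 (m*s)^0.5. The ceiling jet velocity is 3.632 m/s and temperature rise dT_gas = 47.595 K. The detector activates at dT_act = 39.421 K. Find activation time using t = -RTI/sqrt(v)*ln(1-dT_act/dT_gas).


dT_act/dT_gas = 0.82826
ln(1 - 0.82826) = -1.7618
t = -20.748 / sqrt(3.632) * -1.7618 = 19.180 s

19.180 s


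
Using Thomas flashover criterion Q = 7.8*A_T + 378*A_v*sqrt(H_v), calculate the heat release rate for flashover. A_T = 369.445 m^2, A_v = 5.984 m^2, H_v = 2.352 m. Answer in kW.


7.8*A_T = 2881.671
sqrt(H_v) = 1.5336
378*A_v*sqrt(H_v) = 3469.0
Q = 2881.671 + 3469.0 = 6350.7 kW

6350.7 kW


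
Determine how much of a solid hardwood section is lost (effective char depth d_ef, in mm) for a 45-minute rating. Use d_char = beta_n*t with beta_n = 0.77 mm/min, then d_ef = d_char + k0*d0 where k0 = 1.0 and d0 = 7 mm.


d_char = 0.77 * 45 = 34.65 mm
d_ef = 34.65 + 1.0*7 = 41.65 mm

41.65 mm


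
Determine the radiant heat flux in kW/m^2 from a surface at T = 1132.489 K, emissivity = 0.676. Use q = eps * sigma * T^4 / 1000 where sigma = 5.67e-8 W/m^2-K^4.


T^4 = 1.6449e+12
q = 0.676 * 5.67e-8 * 1.6449e+12 / 1000 = 63.047 kW/m^2

63.047 kW/m^2


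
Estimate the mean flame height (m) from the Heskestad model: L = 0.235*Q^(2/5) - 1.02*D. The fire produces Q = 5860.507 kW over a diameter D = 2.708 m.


Q^(2/5) = 32.149
0.235 * Q^(2/5) = 7.5551
1.02 * D = 2.7622
L = 4.7930 m

4.7930 m


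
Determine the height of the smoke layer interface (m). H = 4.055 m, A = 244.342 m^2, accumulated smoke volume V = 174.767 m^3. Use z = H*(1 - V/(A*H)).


V/(A*H) = 0.17639
1 - 0.17639 = 0.82361
z = 4.055 * 0.82361 = 3.3397 m

3.3397 m


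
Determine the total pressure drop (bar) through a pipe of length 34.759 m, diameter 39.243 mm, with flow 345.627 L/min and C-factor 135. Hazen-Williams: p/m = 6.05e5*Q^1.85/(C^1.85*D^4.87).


Q^1.85 = 49708
C^1.85 = 8732.1
D^4.87 = 5.7759e+07
p/m = 0.059627 bar/m
p_total = 0.059627 * 34.759 = 2.0726 bar

2.0726 bar


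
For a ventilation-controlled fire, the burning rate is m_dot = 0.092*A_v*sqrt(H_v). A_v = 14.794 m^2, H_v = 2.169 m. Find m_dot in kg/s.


sqrt(H_v) = 1.4728
m_dot = 0.092 * 14.794 * 1.4728 = 2.0045 kg/s

2.0045 kg/s


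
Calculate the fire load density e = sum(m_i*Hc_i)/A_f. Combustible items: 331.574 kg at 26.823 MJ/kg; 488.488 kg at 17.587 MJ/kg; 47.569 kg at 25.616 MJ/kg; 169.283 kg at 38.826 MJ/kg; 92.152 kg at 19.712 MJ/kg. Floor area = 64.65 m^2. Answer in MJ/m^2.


Total energy = 331.574*26.823 + 488.488*17.587 + 47.569*25.616 + 169.283*38.826 + 92.152*19.712
= 8893.809 + 8591.038 + 1218.528 + 6572.582 + 1816.500
= 27092.46 MJ
e = 27092.46 / 64.65 = 419.06 MJ/m^2

419.06 MJ/m^2


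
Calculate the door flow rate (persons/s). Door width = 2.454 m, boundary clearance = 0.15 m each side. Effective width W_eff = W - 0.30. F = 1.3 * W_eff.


W_eff = 2.454 - 0.30 = 2.154 m
F = 1.3 * 2.154 = 2.8002 persons/s

2.8002 persons/s


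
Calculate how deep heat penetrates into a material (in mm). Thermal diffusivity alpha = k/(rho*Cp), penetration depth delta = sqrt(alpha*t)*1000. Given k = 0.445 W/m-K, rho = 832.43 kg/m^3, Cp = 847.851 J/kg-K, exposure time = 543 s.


alpha = 0.445 / (832.43 * 847.851) = 6.3051e-07 m^2/s
alpha * t = 0.00034237
delta = sqrt(0.00034237) * 1000 = 18.503 mm

18.503 mm


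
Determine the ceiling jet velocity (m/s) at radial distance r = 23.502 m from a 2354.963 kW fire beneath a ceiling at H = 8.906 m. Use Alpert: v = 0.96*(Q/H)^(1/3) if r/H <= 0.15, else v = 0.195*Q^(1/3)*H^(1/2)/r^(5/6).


r/H = 23.502 / 8.906 = 2.6389
r/H > 0.15, so v = 0.195*Q^(1/3)*H^(1/2)/r^(5/6)
Q^(1/3) = 13.304
H^(1/2) = 2.9843
r^(5/6) = 13.886
v = 0.195 * 13.304 * 2.9843 / 13.886 = 0.55755 m/s

0.55755 m/s


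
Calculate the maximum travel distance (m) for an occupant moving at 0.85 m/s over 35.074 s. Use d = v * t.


d = 0.85 * 35.074 = 29.813 m

29.813 m


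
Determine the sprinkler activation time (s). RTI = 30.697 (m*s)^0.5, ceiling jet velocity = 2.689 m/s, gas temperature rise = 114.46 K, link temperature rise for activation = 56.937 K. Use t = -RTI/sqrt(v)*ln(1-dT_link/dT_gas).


dT_link/dT_gas = 0.49744
ln(1 - 0.49744) = -0.68804
t = -30.697 / sqrt(2.689) * -0.68804 = 12.880 s

12.880 s


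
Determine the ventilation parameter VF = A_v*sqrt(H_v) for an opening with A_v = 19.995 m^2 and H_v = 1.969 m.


sqrt(H_v) = 1.4032
VF = 19.995 * 1.4032 = 28.057 m^(5/2)

28.057 m^(5/2)


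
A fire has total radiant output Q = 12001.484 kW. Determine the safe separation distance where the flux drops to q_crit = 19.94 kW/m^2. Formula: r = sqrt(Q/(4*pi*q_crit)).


4*pi*q_crit = 250.57
Q/(4*pi*q_crit) = 47.896
r = sqrt(47.896) = 6.9207 m

6.9207 m


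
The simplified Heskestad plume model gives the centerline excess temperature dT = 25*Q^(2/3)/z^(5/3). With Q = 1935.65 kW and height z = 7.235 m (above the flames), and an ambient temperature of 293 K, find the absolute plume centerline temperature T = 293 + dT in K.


Q^(2/3) = 155.32
z^(5/3) = 27.064
dT = 25 * 155.32 / 27.064 = 143.47 K
T = 293 + 143.47 = 436.47 K

436.47 K


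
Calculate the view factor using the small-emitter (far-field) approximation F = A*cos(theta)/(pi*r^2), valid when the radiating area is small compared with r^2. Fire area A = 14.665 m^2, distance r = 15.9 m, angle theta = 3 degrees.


cos(3 deg) = 0.99863
pi*r^2 = 794.23
F = 14.665 * 0.99863 / 794.23 = 0.018439

0.018439


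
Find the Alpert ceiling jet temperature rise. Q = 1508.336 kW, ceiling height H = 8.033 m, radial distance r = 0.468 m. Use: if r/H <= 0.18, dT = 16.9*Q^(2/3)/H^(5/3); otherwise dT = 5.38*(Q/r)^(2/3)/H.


r/H = 0.468 / 8.033 = 0.058260
r/H <= 0.18, so dT = 16.9*Q^(2/3)/H^(5/3)
Q^(2/3) = 131.52
H^(5/3) = 32.220
dT = 16.9 * 131.52 / 32.220 = 68.985 K

68.985 K


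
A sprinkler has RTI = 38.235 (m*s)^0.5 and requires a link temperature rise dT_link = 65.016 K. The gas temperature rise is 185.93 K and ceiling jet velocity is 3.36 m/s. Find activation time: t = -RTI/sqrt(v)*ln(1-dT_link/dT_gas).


dT_link/dT_gas = 0.34968
ln(1 - 0.34968) = -0.43029
t = -38.235 / sqrt(3.36) * -0.43029 = 8.9754 s

8.9754 s


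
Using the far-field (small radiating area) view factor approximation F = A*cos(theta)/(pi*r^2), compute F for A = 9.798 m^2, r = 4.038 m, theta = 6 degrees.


cos(6 deg) = 0.99452
pi*r^2 = 51.225
F = 9.798 * 0.99452 / 51.225 = 0.19023

0.19023


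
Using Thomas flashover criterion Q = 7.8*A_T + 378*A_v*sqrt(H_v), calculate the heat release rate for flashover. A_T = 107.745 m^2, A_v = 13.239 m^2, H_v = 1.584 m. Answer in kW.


7.8*A_T = 840.411
sqrt(H_v) = 1.2586
378*A_v*sqrt(H_v) = 6298.3
Q = 840.411 + 6298.3 = 7138.7 kW

7138.7 kW


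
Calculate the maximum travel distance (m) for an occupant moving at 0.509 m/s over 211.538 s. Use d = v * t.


d = 0.509 * 211.538 = 107.67 m

107.67 m


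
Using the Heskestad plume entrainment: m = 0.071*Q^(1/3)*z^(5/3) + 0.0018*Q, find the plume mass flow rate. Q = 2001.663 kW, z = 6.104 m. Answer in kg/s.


Q^(1/3) = 12.603
z^(5/3) = 20.387
First term = 0.071 * 12.603 * 20.387 = 18.242
Second term = 0.0018 * 2001.663 = 3.6030
m = 21.845 kg/s

21.845 kg/s


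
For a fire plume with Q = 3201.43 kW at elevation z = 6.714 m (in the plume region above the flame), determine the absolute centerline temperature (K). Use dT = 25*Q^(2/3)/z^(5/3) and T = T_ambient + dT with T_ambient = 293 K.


Q^(2/3) = 217.22
z^(5/3) = 23.895
dT = 25 * 217.22 / 23.895 = 227.27 K
T = 293 + 227.27 = 520.27 K

520.27 K


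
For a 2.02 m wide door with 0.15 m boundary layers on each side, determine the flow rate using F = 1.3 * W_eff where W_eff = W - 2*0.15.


W_eff = 2.02 - 0.30 = 1.72 m
F = 1.3 * 1.72 = 2.236 persons/s

2.236 persons/s


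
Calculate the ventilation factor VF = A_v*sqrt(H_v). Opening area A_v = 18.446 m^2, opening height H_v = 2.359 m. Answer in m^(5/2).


sqrt(H_v) = 1.5359
VF = 18.446 * 1.5359 = 28.331 m^(5/2)

28.331 m^(5/2)


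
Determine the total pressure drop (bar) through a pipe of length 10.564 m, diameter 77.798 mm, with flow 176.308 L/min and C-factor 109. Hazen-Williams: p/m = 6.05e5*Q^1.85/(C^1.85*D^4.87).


Q^1.85 = 14309
C^1.85 = 5878.1
D^4.87 = 1.6181e+09
p/m = 0.00091013 bar/m
p_total = 0.00091013 * 10.564 = 0.0096146 bar

0.0096146 bar


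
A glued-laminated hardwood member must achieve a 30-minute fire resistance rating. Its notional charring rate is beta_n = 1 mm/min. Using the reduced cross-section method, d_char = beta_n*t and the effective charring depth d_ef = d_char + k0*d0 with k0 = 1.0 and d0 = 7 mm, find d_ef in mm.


d_char = 1 * 30 = 30 mm
d_ef = 30 + 1.0*7 = 37 mm

37 mm


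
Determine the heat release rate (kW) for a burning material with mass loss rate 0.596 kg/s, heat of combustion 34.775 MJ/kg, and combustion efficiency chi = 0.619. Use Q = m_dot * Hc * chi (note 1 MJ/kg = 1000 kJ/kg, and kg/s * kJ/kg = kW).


Hc = 34.775 MJ/kg = 34.775 * 1000 kJ/kg = 34775 kJ/kg
Q = 0.596 kg/s * 34775 kJ/kg * 0.619 = 12829 kW

12829 kW


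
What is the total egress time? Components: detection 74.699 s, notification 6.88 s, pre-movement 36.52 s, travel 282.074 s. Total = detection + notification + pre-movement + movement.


Total = 74.699 + 6.88 + 36.52 + 282.074 = 400.173 s

400.173 s


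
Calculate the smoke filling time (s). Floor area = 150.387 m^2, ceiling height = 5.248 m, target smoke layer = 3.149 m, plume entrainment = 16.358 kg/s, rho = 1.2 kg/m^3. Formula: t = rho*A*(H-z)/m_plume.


H - z = 2.099 m
t = 1.2 * 150.387 * 2.099 / 16.358 = 23.157 s

23.157 s


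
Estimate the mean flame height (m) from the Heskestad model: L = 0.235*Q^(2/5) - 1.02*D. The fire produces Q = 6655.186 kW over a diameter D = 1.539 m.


Q^(2/5) = 33.827
0.235 * Q^(2/5) = 7.9494
1.02 * D = 1.5698
L = 6.3796 m

6.3796 m


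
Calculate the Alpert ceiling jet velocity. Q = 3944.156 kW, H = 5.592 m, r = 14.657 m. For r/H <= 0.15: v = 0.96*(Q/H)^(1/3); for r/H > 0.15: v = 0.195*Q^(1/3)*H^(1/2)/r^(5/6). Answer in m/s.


r/H = 14.657 / 5.592 = 2.6211
r/H > 0.15, so v = 0.195*Q^(1/3)*H^(1/2)/r^(5/6)
Q^(1/3) = 15.800
H^(1/2) = 2.3647
r^(5/6) = 9.3692
v = 0.195 * 15.800 * 2.3647 / 9.3692 = 0.77762 m/s

0.77762 m/s


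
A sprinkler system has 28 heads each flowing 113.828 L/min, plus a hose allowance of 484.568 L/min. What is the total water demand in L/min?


Sprinkler demand = 28 * 113.828 = 3187.184 L/min
Total = 3187.184 + 484.568 = 3671.752 L/min

3671.752 L/min


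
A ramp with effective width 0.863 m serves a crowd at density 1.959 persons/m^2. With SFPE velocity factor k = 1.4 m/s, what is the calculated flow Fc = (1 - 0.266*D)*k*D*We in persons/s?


1 - 0.266*D = 1 - 0.266*1.959 = 0.47891
Fs = 0.47891 * 1.4 * 1.959 = 1.3134 persons/(s*m)
Fc = 1.3134 * 0.863 = 1.1335 persons/s

1.1335 persons/s


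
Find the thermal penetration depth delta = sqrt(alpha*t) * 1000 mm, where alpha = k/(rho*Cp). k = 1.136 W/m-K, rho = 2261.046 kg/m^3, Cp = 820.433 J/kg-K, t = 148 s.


alpha = 1.136 / (2261.046 * 820.433) = 6.1239e-07 m^2/s
alpha * t = 9.0633e-05
delta = sqrt(9.0633e-05) * 1000 = 9.5201 mm

9.5201 mm


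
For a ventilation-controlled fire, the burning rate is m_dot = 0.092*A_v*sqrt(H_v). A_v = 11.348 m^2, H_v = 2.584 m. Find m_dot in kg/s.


sqrt(H_v) = 1.6075
m_dot = 0.092 * 11.348 * 1.6075 = 1.6782 kg/s

1.6782 kg/s


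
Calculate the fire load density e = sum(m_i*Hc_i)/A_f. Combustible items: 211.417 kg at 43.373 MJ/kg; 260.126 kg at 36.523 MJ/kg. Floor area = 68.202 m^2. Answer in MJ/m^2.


Total energy = 211.417*43.373 + 260.126*36.523
= 9169.790 + 9500.582
= 18670.37 MJ
e = 18670.37 / 68.202 = 273.75 MJ/m^2

273.75 MJ/m^2


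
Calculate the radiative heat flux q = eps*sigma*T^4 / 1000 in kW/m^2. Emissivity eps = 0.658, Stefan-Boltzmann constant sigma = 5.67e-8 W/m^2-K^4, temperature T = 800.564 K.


T^4 = 4.1076e+11
q = 0.658 * 5.67e-8 * 4.1076e+11 / 1000 = 15.325 kW/m^2

15.325 kW/m^2


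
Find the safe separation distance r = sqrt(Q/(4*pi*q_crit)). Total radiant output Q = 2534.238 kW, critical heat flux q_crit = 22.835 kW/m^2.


4*pi*q_crit = 286.95
Q/(4*pi*q_crit) = 8.8315
r = sqrt(8.8315) = 2.9718 m

2.9718 m


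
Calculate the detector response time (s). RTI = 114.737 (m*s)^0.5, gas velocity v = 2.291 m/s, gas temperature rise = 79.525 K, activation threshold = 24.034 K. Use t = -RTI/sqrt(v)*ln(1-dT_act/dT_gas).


dT_act/dT_gas = 0.30222
ln(1 - 0.30222) = -0.35985
t = -114.737 / sqrt(2.291) * -0.35985 = 27.278 s

27.278 s


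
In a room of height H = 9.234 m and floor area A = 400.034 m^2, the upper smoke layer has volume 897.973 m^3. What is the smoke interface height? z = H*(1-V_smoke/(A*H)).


V/(A*H) = 0.24310
1 - 0.24310 = 0.75690
z = 9.234 * 0.75690 = 6.9893 m

6.9893 m


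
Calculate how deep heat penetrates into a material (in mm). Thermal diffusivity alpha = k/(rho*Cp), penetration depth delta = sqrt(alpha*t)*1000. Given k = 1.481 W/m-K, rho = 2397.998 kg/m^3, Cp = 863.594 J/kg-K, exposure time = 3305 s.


alpha = 1.481 / (2397.998 * 863.594) = 7.1515e-07 m^2/s
alpha * t = 0.0023636
delta = sqrt(0.0023636) * 1000 = 48.617 mm

48.617 mm


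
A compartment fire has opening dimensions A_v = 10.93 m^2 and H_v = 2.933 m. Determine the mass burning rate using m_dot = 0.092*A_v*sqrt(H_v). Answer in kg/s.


sqrt(H_v) = 1.7126
m_dot = 0.092 * 10.93 * 1.7126 = 1.7221 kg/s

1.7221 kg/s


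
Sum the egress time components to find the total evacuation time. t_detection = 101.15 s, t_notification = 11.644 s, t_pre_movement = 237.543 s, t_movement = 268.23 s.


Total = 101.15 + 11.644 + 237.543 + 268.23 = 618.567 s

618.567 s


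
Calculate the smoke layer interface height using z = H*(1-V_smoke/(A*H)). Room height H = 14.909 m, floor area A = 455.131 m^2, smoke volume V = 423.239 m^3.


V/(A*H) = 0.062374
1 - 0.062374 = 0.93763
z = 14.909 * 0.93763 = 13.979 m

13.979 m


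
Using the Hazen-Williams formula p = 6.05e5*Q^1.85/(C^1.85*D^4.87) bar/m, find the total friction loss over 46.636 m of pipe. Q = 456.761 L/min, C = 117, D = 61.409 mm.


Q^1.85 = 83258
C^1.85 = 6701.1
D^4.87 = 5.1132e+08
p/m = 0.014701 bar/m
p_total = 0.014701 * 46.636 = 0.68559 bar

0.68559 bar


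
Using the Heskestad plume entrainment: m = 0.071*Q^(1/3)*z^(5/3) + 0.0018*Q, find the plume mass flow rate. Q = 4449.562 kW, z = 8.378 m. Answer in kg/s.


Q^(1/3) = 16.448
z^(5/3) = 34.559
First term = 0.071 * 16.448 * 34.559 = 40.358
Second term = 0.0018 * 4449.562 = 8.0092
m = 48.367 kg/s

48.367 kg/s


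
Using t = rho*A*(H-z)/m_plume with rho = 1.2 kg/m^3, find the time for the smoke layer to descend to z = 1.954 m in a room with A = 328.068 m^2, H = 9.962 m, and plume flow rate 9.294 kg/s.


H - z = 8.008 m
t = 1.2 * 328.068 * 8.008 / 9.294 = 339.21 s

339.21 s


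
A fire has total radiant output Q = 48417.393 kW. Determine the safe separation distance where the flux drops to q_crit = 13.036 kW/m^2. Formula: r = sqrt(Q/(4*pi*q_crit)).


4*pi*q_crit = 163.82
Q/(4*pi*q_crit) = 295.56
r = sqrt(295.56) = 17.192 m

17.192 m


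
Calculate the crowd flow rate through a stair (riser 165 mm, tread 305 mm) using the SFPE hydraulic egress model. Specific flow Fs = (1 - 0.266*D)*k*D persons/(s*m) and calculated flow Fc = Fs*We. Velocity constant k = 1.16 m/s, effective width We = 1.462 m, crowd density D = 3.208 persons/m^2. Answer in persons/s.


1 - 0.266*D = 1 - 0.266*3.208 = 0.14667
Fs = 0.14667 * 1.16 * 3.208 = 0.54581 persons/(s*m)
Fc = 0.54581 * 1.462 = 0.79797 persons/s

0.79797 persons/s


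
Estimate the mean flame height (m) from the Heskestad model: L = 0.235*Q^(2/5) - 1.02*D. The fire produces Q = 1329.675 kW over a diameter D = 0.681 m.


Q^(2/5) = 17.762
0.235 * Q^(2/5) = 4.1741
1.02 * D = 0.69462
L = 3.4795 m

3.4795 m


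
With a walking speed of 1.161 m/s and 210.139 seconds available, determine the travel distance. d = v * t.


d = 1.161 * 210.139 = 243.97 m

243.97 m


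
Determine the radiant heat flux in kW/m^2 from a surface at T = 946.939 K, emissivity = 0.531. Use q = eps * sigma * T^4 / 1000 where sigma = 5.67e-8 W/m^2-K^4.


T^4 = 8.0406e+11
q = 0.531 * 5.67e-8 * 8.0406e+11 / 1000 = 24.208 kW/m^2

24.208 kW/m^2


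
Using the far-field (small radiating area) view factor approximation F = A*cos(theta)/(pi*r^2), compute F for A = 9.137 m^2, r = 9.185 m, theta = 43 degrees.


cos(43 deg) = 0.73135
pi*r^2 = 265.04
F = 9.137 * 0.73135 / 265.04 = 0.025213

0.025213


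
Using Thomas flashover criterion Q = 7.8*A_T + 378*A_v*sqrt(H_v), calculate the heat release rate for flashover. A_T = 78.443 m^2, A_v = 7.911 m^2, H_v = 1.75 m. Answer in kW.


7.8*A_T = 611.86
sqrt(H_v) = 1.3229
378*A_v*sqrt(H_v) = 3955.9
Q = 611.86 + 3955.9 = 4567.7 kW

4567.7 kW


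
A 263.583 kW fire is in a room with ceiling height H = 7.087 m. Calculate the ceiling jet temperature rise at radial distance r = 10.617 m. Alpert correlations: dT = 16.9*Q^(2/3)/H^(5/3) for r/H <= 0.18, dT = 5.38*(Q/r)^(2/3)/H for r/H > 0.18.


r/H = 10.617 / 7.087 = 1.4981
r/H > 0.18, so dT = 5.38*(Q/r)^(2/3)/H
Q/r = 24.827
(Q/r)^(2/3) = 8.5103
dT = 5.38 * 8.5103 / 7.087 = 6.4605 K

6.4605 K


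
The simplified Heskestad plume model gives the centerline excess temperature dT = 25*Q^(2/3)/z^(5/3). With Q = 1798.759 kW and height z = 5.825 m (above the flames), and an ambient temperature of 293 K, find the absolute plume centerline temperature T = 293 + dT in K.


Q^(2/3) = 147.90
z^(5/3) = 18.858
dT = 25 * 147.90 / 18.858 = 196.08 K
T = 293 + 196.08 = 489.08 K

489.08 K


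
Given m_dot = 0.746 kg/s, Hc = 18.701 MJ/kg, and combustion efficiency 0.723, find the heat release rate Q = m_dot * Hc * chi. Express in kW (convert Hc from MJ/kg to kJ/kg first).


Hc = 18.701 MJ/kg = 18.701 * 1000 kJ/kg = 18701 kJ/kg
Q = 0.746 kg/s * 18701 kJ/kg * 0.723 = 10087 kW

10087 kW


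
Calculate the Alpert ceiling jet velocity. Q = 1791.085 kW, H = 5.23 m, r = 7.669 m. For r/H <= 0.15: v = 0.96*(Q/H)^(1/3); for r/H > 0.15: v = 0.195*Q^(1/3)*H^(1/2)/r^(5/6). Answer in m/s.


r/H = 7.669 / 5.23 = 1.4663
r/H > 0.15, so v = 0.195*Q^(1/3)*H^(1/2)/r^(5/6)
Q^(1/3) = 12.144
H^(1/2) = 2.2869
r^(5/6) = 5.4611
v = 0.195 * 12.144 * 2.2869 / 5.4611 = 0.99169 m/s

0.99169 m/s


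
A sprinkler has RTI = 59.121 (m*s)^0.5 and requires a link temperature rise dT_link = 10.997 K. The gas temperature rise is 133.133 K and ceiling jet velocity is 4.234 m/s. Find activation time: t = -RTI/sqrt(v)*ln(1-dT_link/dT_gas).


dT_link/dT_gas = 0.082602
ln(1 - 0.082602) = -0.086213
t = -59.121 / sqrt(4.234) * -0.086213 = 2.4771 s

2.4771 s


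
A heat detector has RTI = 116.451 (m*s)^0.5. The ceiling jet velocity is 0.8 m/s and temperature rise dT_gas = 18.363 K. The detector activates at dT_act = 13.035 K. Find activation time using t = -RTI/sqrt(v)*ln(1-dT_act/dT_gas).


dT_act/dT_gas = 0.70985
ln(1 - 0.70985) = -1.2374
t = -116.451 / sqrt(0.8) * -1.2374 = 161.10 s

161.10 s


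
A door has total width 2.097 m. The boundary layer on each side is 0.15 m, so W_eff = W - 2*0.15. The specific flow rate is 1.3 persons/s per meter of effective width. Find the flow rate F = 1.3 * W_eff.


W_eff = 2.097 - 0.30 = 1.797 m
F = 1.3 * 1.797 = 2.3361 persons/s

2.3361 persons/s


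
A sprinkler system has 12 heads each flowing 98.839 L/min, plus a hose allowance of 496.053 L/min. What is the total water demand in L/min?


Sprinkler demand = 12 * 98.839 = 1186.068 L/min
Total = 1186.068 + 496.053 = 1682.121 L/min

1682.121 L/min


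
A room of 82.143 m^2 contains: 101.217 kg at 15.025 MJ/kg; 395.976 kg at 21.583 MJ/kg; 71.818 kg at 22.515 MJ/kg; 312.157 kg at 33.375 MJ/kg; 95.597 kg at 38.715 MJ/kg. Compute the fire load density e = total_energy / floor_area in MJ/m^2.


Total energy = 101.217*15.025 + 395.976*21.583 + 71.818*22.515 + 312.157*33.375 + 95.597*38.715
= 1520.785 + 8546.350 + 1616.982 + 10418.24 + 3701.038
= 25803.40 MJ
e = 25803.40 / 82.143 = 314.13 MJ/m^2

314.13 MJ/m^2


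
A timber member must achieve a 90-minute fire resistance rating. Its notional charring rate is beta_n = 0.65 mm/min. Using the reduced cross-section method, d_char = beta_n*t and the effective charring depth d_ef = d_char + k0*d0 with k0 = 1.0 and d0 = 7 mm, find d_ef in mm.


d_char = 0.65 * 90 = 58.5 mm
d_ef = 58.5 + 1.0*7 = 65.5 mm

65.5 mm


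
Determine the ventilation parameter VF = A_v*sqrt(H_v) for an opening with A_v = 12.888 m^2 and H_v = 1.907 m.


sqrt(H_v) = 1.3809
VF = 12.888 * 1.3809 = 17.798 m^(5/2)

17.798 m^(5/2)


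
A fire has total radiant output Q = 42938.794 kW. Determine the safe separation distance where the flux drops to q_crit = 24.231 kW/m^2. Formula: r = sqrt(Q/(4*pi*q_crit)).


4*pi*q_crit = 304.50
Q/(4*pi*q_crit) = 141.02
r = sqrt(141.02) = 11.875 m

11.875 m


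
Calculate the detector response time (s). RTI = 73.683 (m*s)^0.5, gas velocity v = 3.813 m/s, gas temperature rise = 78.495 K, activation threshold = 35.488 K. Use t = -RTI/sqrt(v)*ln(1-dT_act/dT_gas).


dT_act/dT_gas = 0.45211
ln(1 - 0.45211) = -0.60167
t = -73.683 / sqrt(3.813) * -0.60167 = 22.704 s

22.704 s


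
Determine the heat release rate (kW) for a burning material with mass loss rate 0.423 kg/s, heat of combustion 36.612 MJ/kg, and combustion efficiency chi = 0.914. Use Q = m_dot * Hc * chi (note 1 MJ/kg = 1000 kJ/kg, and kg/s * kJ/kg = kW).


Hc = 36.612 MJ/kg = 36.612 * 1000 kJ/kg = 36612 kJ/kg
Q = 0.423 kg/s * 36612 kJ/kg * 0.914 = 14155 kW

14155 kW


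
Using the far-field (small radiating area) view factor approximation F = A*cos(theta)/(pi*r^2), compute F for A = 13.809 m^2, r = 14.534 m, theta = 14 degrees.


cos(14 deg) = 0.97030
pi*r^2 = 663.62
F = 13.809 * 0.97030 / 663.62 = 0.020190

0.020190


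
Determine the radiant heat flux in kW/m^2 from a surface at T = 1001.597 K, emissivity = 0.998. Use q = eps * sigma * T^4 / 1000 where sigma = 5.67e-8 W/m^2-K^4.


T^4 = 1.0064e+12
q = 0.998 * 5.67e-8 * 1.0064e+12 / 1000 = 56.949 kW/m^2

56.949 kW/m^2


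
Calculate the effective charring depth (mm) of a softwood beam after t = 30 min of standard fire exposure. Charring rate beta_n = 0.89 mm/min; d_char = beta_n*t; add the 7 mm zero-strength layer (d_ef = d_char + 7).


d_char = 0.89 * 30 = 26.7 mm
d_ef = 26.7 + 1.0*7 = 33.7 mm

33.7 mm


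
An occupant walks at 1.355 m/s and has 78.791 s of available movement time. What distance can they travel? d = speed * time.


d = 1.355 * 78.791 = 106.76 m

106.76 m


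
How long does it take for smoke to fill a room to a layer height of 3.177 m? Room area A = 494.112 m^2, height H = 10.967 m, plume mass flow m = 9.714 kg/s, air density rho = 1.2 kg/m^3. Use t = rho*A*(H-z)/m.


H - z = 7.79 m
t = 1.2 * 494.112 * 7.79 / 9.714 = 475.50 s

475.50 s


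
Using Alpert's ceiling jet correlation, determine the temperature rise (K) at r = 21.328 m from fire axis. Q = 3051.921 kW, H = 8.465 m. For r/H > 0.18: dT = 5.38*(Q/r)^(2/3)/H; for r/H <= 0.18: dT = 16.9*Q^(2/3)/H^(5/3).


r/H = 21.328 / 8.465 = 2.5196
r/H > 0.18, so dT = 5.38*(Q/r)^(2/3)/H
Q/r = 143.09
(Q/r)^(2/3) = 27.358
dT = 5.38 * 27.358 / 8.465 = 17.388 K

17.388 K


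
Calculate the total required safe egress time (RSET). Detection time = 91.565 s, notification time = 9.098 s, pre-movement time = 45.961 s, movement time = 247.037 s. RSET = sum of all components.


Total = 91.565 + 9.098 + 45.961 + 247.037 = 393.661 s

393.661 s


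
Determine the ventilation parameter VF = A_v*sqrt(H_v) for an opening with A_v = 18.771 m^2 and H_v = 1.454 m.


sqrt(H_v) = 1.2058
VF = 18.771 * 1.2058 = 22.634 m^(5/2)

22.634 m^(5/2)


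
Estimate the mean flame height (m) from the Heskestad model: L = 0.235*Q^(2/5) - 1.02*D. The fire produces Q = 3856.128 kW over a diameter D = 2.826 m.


Q^(2/5) = 27.193
0.235 * Q^(2/5) = 6.3904
1.02 * D = 2.8825
L = 3.5079 m

3.5079 m


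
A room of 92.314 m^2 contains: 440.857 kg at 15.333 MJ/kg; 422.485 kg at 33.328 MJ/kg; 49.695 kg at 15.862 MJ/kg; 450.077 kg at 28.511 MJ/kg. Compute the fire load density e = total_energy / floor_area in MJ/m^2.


Total energy = 440.857*15.333 + 422.485*33.328 + 49.695*15.862 + 450.077*28.511
= 6759.660 + 14080.58 + 788.2621 + 12832.15
= 34460.65 MJ
e = 34460.65 / 92.314 = 373.30 MJ/m^2

373.30 MJ/m^2


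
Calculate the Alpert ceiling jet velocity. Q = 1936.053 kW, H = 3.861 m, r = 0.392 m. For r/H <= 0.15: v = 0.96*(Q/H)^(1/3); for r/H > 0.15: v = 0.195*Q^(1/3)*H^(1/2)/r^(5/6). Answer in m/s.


r/H = 0.392 / 3.861 = 0.10153
r/H <= 0.15, so v = 0.96*(Q/H)^(1/3)
Q/H = 501.44
(Q/H)^(1/3) = 7.9446
v = 0.96 * 7.9446 = 7.6268 m/s

7.6268 m/s


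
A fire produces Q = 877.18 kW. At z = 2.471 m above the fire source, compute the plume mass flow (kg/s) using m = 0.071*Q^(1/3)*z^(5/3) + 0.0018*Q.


Q^(1/3) = 9.5726
z^(5/3) = 4.5164
First term = 0.071 * 9.5726 * 4.5164 = 3.0696
Second term = 0.0018 * 877.18 = 1.5789
m = 4.6485 kg/s

4.6485 kg/s


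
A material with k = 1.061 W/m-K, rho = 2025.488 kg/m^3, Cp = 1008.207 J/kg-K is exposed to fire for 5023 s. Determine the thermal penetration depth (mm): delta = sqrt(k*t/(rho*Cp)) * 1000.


alpha = 1.061 / (2025.488 * 1008.207) = 5.1956e-07 m^2/s
alpha * t = 0.0026098
delta = sqrt(0.0026098) * 1000 = 51.086 mm

51.086 mm


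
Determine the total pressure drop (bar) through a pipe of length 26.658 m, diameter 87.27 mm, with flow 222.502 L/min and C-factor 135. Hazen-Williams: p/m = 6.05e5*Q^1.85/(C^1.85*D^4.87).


Q^1.85 = 22007
C^1.85 = 8732.1
D^4.87 = 2.8315e+09
p/m = 0.00053851 bar/m
p_total = 0.00053851 * 26.658 = 0.014356 bar

0.014356 bar


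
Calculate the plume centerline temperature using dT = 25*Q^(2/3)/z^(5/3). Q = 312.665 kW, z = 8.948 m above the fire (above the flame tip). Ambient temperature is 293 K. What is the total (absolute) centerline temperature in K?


Q^(2/3) = 46.067
z^(5/3) = 38.566
dT = 25 * 46.067 / 38.566 = 29.862 K
T = 293 + 29.862 = 322.86 K

322.86 K


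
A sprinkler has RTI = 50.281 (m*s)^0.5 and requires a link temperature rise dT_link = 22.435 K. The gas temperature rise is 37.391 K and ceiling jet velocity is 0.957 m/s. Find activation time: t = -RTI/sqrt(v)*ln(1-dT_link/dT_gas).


dT_link/dT_gas = 0.60001
ln(1 - 0.60001) = -0.91632
t = -50.281 / sqrt(0.957) * -0.91632 = 47.097 s

47.097 s


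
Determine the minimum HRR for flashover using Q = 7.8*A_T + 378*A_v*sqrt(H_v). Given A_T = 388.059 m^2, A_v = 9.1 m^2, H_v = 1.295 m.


7.8*A_T = 3026.9
sqrt(H_v) = 1.1380
378*A_v*sqrt(H_v) = 3914.4
Q = 3026.9 + 3914.4 = 6941.3 kW

6941.3 kW


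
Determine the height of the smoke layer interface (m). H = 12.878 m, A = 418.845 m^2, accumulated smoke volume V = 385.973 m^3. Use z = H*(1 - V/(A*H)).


V/(A*H) = 0.071558
1 - 0.071558 = 0.92844
z = 12.878 * 0.92844 = 11.956 m

11.956 m


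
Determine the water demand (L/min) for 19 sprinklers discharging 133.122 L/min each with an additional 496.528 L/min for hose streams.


Sprinkler demand = 19 * 133.122 = 2529.318 L/min
Total = 2529.318 + 496.528 = 3025.846 L/min

3025.846 L/min


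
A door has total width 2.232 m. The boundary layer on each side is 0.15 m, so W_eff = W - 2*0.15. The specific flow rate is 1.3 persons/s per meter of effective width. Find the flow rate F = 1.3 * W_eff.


W_eff = 2.232 - 0.30 = 1.932 m
F = 1.3 * 1.932 = 2.5116 persons/s

2.5116 persons/s


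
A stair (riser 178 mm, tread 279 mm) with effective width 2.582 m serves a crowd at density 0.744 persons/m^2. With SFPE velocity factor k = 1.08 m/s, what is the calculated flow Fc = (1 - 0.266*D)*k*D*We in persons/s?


1 - 0.266*D = 1 - 0.266*0.744 = 0.80210
Fs = 0.80210 * 1.08 * 0.744 = 0.64450 persons/(s*m)
Fc = 0.64450 * 2.582 = 1.6641 persons/s

1.6641 persons/s


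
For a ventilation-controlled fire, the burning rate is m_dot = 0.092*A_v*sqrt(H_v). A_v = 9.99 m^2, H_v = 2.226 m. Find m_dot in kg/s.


sqrt(H_v) = 1.4920
m_dot = 0.092 * 9.99 * 1.4920 = 1.3712 kg/s

1.3712 kg/s


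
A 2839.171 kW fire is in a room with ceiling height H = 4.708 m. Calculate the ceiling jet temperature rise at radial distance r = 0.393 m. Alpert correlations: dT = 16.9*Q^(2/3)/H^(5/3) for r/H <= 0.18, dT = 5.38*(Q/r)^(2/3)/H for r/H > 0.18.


r/H = 0.393 / 4.708 = 0.083475
r/H <= 0.18, so dT = 16.9*Q^(2/3)/H^(5/3)
Q^(2/3) = 200.51
H^(5/3) = 13.225
dT = 16.9 * 200.51 / 13.225 = 256.22 K

256.22 K


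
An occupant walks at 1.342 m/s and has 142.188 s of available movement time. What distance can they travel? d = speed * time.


d = 1.342 * 142.188 = 190.82 m

190.82 m


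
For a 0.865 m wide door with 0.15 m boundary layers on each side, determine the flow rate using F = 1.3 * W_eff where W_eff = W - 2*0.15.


W_eff = 0.865 - 0.30 = 0.565 m
F = 1.3 * 0.565 = 0.73450 persons/s

0.73450 persons/s


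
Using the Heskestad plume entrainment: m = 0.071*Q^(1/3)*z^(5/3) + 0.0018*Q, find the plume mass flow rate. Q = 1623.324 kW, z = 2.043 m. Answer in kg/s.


Q^(1/3) = 11.753
z^(5/3) = 3.2894
First term = 0.071 * 11.753 * 3.2894 = 2.7448
Second term = 0.0018 * 1623.324 = 2.9220
m = 5.6668 kg/s

5.6668 kg/s


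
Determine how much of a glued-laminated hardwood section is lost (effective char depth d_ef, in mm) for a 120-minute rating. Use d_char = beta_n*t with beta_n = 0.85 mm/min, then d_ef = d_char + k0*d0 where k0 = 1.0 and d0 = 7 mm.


d_char = 0.85 * 120 = 102 mm
d_ef = 102 + 1.0*7 = 109 mm

109 mm


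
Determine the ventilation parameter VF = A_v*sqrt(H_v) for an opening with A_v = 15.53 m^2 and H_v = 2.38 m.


sqrt(H_v) = 1.5427
VF = 15.53 * 1.5427 = 23.959 m^(5/2)

23.959 m^(5/2)


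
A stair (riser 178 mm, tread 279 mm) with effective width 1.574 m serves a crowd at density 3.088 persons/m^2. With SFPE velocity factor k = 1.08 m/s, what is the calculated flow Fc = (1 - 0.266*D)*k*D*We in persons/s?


1 - 0.266*D = 1 - 0.266*3.088 = 0.17859
Fs = 0.17859 * 1.08 * 3.088 = 0.59561 persons/(s*m)
Fc = 0.59561 * 1.574 = 0.93749 persons/s

0.93749 persons/s


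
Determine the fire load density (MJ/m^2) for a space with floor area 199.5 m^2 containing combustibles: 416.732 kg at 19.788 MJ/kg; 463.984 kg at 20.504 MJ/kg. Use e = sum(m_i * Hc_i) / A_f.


Total energy = 416.732*19.788 + 463.984*20.504
= 8246.293 + 9513.528
= 17759.82 MJ
e = 17759.82 / 199.5 = 89.022 MJ/m^2

89.022 MJ/m^2
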